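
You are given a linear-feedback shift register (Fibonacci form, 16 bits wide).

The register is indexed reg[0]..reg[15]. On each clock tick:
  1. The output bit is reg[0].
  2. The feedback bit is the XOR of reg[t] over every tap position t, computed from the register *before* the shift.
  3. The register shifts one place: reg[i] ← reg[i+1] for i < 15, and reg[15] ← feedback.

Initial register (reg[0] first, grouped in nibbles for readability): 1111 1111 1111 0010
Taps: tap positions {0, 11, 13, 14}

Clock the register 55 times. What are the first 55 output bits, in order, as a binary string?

tick  register→output (feedback)
  0  1111111111110010→1 (1)
  1  1111111111100101→1 (0)
  2  1111111111001010→1 (0)
  3  1111111110010100→1 (1)
  4  1111111100101001→1 (1)
  5  1111111001010011→1 (1)
  6  1111110010100111→1 (1)
  7  1111100101001111→1 (1)
  8  1111001010011111→1 (0)
  9  1110010100111110→1 (0)
 10  1100101001111100→1 (1)
 11  1001010011111001→1 (0)
 12  0010100111110010→0 (0)
 13  0101001111100100→0 (1)
 14  1010011111001001→1 (1)
 15  0100111110010011→0 (0)
 16  1001111100100110→1 (1)
 17  0011111001001101→0 (1)
 18  0111110010011011→0 (0)
 19  1111100100110110→1 (0)
 20  1111001001101100→1 (0)
 21  1110010011011000→1 (0)
 22  1100100110110000→1 (0)
 23  1001001101100000→1 (1)
 24  0010011011000001→0 (0)
 25  0100110110000010→0 (1)
 26  1001101100000101→1 (0)
 27  0011011000001010→0 (1)
 28  0110110000010101→0 (0)
 29  1101100000101010→1 (0)
 30  1011000001010100→1 (1)
 31  0110000010101001→0 (0)
 32  1100000101010010→1 (1)
 33  1000001010100101→1 (0)
 34  0000010101001010→0 (1)
 35  0000101010010101→0 (0)
 36  0001010100101010→0 (1)
 37  0010101001010101→0 (0)
 38  0101010010101010→0 (1)
 39  1010100101010101→1 (1)
 40  0101001010101011→0 (1)
 41  1010010101010111→1 (0)
 42  0100101010101110→0 (0)
 43  1001010101011100→1 (1)
 44  0010101010111001→0 (1)
 45  0101010101110011→0 (0)
 46  1010101011100110→1 (1)
 47  0101010111001101→0 (1)
 48  1010101110011011→1 (1)
 49  0101011100110111→0 (1)
 50  1010111001101111→1 (1)
 51  0101110011011111→0 (1)
 52  1011100110111111→1 (0)
 53  0111001101111110→0 (1)
 54  1110011011111101→1 (1)

1111111111110010100111110010011011000001010100101010101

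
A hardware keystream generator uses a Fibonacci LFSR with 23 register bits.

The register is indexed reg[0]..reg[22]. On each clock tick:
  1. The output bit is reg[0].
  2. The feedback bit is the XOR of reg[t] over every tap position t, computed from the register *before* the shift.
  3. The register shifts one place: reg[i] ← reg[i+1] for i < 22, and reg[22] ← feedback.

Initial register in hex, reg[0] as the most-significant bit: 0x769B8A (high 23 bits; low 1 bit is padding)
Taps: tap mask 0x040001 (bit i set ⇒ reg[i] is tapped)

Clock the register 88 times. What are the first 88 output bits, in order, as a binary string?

0111011010011011100010101011100011110000100100011111111000010001101011101000100001100000

tick  register→output (feedback)
  0  01110110100110111000101→0 (0)
  1  11101101001101110001010→1 (1)
  2  11011010011011100010101→1 (0)
  3  10110100110111000101010→1 (1)
  4  01101001101110001010101→0 (1)
  5  11010011011100010101011→1 (1)
  6  10100110111000101010111→1 (0)
  7  01001101110001010101110→0 (0)
  8  10011011100010101011100→1 (0)
  9  00110111000101010111000→0 (1)
 10  01101110001010101110001→0 (1)
 11  11011100010101011100011→1 (1)
 12  10111000101010111000111→1 (1)
 13  01110001010101110001111→0 (0)
 14  11100010101011100011110→1 (0)
 15  11000101010111000111100→1 (0)
 16  10001010101110001111000→1 (0)
 17  00010101011100011110000→0 (1)
 18  00101010111000111100001→0 (0)
 19  01010101110001111000010→0 (0)
 20  10101011100011110000100→1 (1)
 21  01010111000111100001001→0 (0)
 22  10101110001111000010010→1 (0)
 23  01011100011110000100100→0 (0)
 24  10111000111100001001000→1 (1)
 25  01110001111000010010001→0 (1)
 26  11100011110000100100011→1 (1)
 27  11000111100001001000111→1 (1)
 28  10001111000010010001111→1 (1)
 29  00011110000100100011111→0 (1)
 30  00111100001001000111111→0 (1)
 31  01111000010010001111111→0 (1)
 32  11110000100100011111111→1 (0)
 33  11100001001000111111110→1 (0)
 34  11000010010001111111100→1 (0)
 35  10000100100011111111000→1 (0)
 36  00001001000111111110000→0 (1)
 37  00010010001111111100001→0 (0)
 38  00100100011111111000010→0 (0)
 39  01001000111111110000100→0 (0)
 40  10010001111111100001000→1 (1)
 41  00100011111111000010001→0 (1)
 42  01000111111110000100011→0 (0)
 43  10001111111100001000110→1 (1)
 44  00011111111000010001101→0 (0)
 45  00111111110000100011010→0 (1)
 46  01111111100001000110101→0 (1)
 47  11111111000010001101011→1 (1)
 48  11111110000100011010111→1 (0)
 49  11111100001000110101110→1 (1)
 50  11111000010001101011101→1 (0)
 51  11110000100011010111010→1 (0)
 52  11100001000110101110100→1 (0)
 53  11000010001101011101000→1 (1)
 54  10000100011010111010001→1 (0)
 55  00001000110101110100010→0 (0)
 56  00010001101011101000100→0 (0)
 57  00100011010111010001000→0 (0)
 58  01000110101110100010000→0 (1)
 59  10001101011101000100001→1 (1)
 60  00011010111010001000011→0 (0)
 61  00110101110100010000110→0 (0)
 62  01101011101000100001100→0 (0)
 63  11010111010001000011000→1 (0)
 64  10101110100010000110000→1 (0)
 65  01011101000100001100000→0 (0)
 66  10111010001000011000000→1 (1)
 67  01110100010000110000001→0 (0)
 68  11101000100001100000010→1 (1)
 69  11010001000011000000101→1 (1)
 70  10100010000110000001011→1 (1)
 71  01000100001100000010111→0 (1)
 72  10001000011000000101111→1 (1)
 73  00010000110000001011111→0 (1)
 74  00100001100000010111111→0 (1)
 75  01000011000000101111111→0 (1)
 76  10000110000001011111111→1 (0)
 77  00001100000010111111110→0 (1)
 78  00011000000101111111101→0 (1)
 79  00110000001011111111011→0 (1)
 80  01100000010111111110111→0 (1)
 81  11000000101111111101111→1 (1)
 82  10000001011111111011111→1 (0)
 83  00000010111111110111110→0 (1)
 84  00000101111111101111101→0 (1)
 85  00001011111111011111011→0 (1)
 86  00010111111110111110111→0 (1)
 87  00101111111101111101111→0 (0)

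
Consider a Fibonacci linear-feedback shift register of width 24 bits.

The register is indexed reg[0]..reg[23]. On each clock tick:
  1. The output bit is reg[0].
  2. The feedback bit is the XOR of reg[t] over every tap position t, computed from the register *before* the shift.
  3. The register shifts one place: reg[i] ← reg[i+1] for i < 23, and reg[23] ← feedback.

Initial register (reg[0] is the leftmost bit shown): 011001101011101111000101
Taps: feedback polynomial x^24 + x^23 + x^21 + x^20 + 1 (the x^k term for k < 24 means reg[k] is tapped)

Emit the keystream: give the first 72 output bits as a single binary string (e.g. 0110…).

011001101011101111000101000110000010100001110111000011100000111001101000

tick  register→output (feedback)
  0  011001101011101111000101→0 (0)
  1  110011010111011110001010→1 (0)
  2  100110101110111100010100→1 (0)
  3  001101011101111000101000→0 (1)
  4  011010111011110001010001→0 (1)
  5  110101110111100010100011→1 (0)
  6  101011101111000101000110→1 (0)
  7  010111011110001010001100→0 (0)
  8  101110111100010100011000→1 (0)
  9  011101111000101000110000→0 (0)
 10  111011110001010001100000→1 (1)
 11  110111100010100011000001→1 (0)
 12  101111000101000110000010→1 (1)
 13  011110001010001100000101→0 (0)
 14  111100010100011000001010→1 (0)
 15  111000101000110000010100→1 (0)
 16  110001010001100000101000→1 (0)
 17  100010100011000001010000→1 (1)
 18  000101000110000010100001→0 (1)
 19  001010001100000101000011→0 (1)
 20  010100011000001010000111→0 (0)
 21  101000110000010100001110→1 (1)
 22  010001100000101000011101→0 (1)
 23  100011000001010000111011→1 (1)
 24  000110000010100001110111→0 (0)
 25  001100000101000011101110→0 (0)
 26  011000001010000111011100→0 (0)
 27  110000010100001110111000→1 (0)
 28  100000101000011101110000→1 (1)
 29  000001010000111011100001→0 (1)
 30  000010100001110111000011→0 (1)
 31  000101000011101110000111→0 (0)
 32  001010000111011100001110→0 (0)
 33  010100001110111000011100→0 (0)
 34  101000011101110000111000→1 (0)
 35  010000111011100001110000→0 (0)
 36  100001110111000011100000→1 (1)
 37  000011101110000111000001→0 (1)
 38  000111011100001110000011→0 (1)
 39  001110111000011100000111→0 (0)
 40  011101110000111000001110→0 (0)
 41  111011100001110000011100→1 (1)
 42  110111000011100000111001→1 (1)
 43  101110000111000001110011→1 (0)
 44  011100001110000011100110→0 (1)
 45  111000011100000111001101→1 (0)
 46  110000111000001110011010→1 (0)
 47  100001110000011100110100→1 (0)
 48  000011100000111001101000→0 (1)
 49  000111000001110011010001→0 (1)
 50  001110000011100110100011→0 (1)
 51  011100000111001101000111→0 (0)
 52  111000001110011010001110→1 (1)
 53  110000011100110100011101→1 (0)
 54  100000111001101000111010→1 (0)
 55  000001110011010001110100→0 (1)
 56  000011100110100011101001→0 (0)
 57  000111001101000111010010→0 (0)
 58  001110011010001110100100→0 (1)
 59  011100110100011101001001→0 (0)
 60  111001101000111010010010→1 (1)
 61  110011010001110100100101→1 (1)
 62  100110100011101001001011→1 (1)
 63  001101000111010010010111→0 (0)
 64  011010001110100100101110→0 (0)
 65  110100011101001001011100→1 (1)
 66  101000111010010010111001→1 (1)
 67  010001110100100101110011→0 (1)
 68  100011101001001011100111→1 (1)
 69  000111010010010111001111→0 (1)
 70  001110100100101110011111→0 (1)
 71  011101001001011100111111→0 (1)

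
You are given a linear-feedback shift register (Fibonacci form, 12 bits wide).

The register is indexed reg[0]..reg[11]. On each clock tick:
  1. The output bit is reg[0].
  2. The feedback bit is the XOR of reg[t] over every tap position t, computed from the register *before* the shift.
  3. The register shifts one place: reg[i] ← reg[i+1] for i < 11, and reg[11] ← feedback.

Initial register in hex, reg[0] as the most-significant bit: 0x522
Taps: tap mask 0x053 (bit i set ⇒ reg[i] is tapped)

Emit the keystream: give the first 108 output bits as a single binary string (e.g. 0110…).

010100100010010111010100011000100010000011000101110001100011101001110111010000111101000011010100100100010000

tick  register→output (feedback)
  0  010100100010→0 (0)
  1  101001000100→1 (1)
  2  010010001001→0 (0)
  3  100100010010→1 (1)
  4  001000100101→0 (1)
  5  010001001011→0 (1)
  6  100010010111→1 (0)
  7  000100101110→0 (1)
  8  001001011101→0 (0)
  9  010010111010→0 (1)
 10  100101110101→1 (0)
 11  001011101010→0 (0)
 12  010111010100→0 (0)
 13  101110101000→1 (1)
 14  011101010001→0 (1)
 15  111010100011→1 (0)
 16  110101000110→1 (0)
 17  101010001100→1 (0)
 18  010100011000→0 (1)
 19  101000110001→1 (0)
 20  010001100010→0 (0)
 21  100011000100→1 (0)
 22  000110001000→0 (1)
 23  001100010001→0 (0)
 24  011000100010→0 (0)
 25  110001000100→1 (0)
 26  100010001000→1 (0)
 27  000100010000→0 (0)
 28  001000100000→0 (1)
 29  010001000001→0 (1)
 30  100010000011→1 (0)
 31  000100000110→0 (0)
 32  001000001100→0 (0)
 33  010000011000→0 (1)
 34  100000110001→1 (0)
 35  000001100010→0 (1)
 36  000011000101→0 (1)
 37  000110001011→0 (1)
 38  001100010111→0 (0)
 39  011000101110→0 (0)
 40  110001011100→1 (0)
 41  100010111000→1 (1)
 42  000101110001→0 (1)
 43  001011100011→0 (0)
 44  010111000110→0 (0)
 45  101110001100→1 (0)
 46  011100011000→0 (1)
 47  111000110001→1 (1)
 48  110001100011→1 (1)
 49  100011000111→1 (0)
 50  000110001110→0 (1)
 51  001100011101→0 (0)
 52  011000111010→0 (0)
 53  110001110100→1 (1)
 54  100011101001→1 (1)
 55  000111010011→0 (1)
 56  001110100111→0 (0)
 57  011101001110→0 (1)
 58  111010011101→1 (1)
 59  110100111011→1 (1)
 60  101001110111→1 (0)
 61  010011101110→0 (1)
 62  100111011101→1 (0)
 63  001110111010→0 (0)
 64  011101110100→0 (0)
 65  111011101000→1 (0)
 66  110111010000→1 (1)
 67  101110100001→1 (1)
 68  011101000011→0 (1)
 69  111010000111→1 (1)
 70  110100001111→1 (0)
 71  101000011110→1 (1)
 72  010000111101→0 (0)
 73  100001111010→1 (0)
 74  000011110100→0 (0)
 75  000111101000→0 (0)
 76  001111010000→0 (1)
 77  011110100001→0 (1)
 78  111101000011→1 (0)
 79  111010000110→1 (1)
 80  110100001101→1 (0)
 81  101000011010→1 (1)
 82  010000110101→0 (0)
 83  100001101010→1 (0)
 84  000011010100→0 (1)
 85  000110101001→0 (0)
 86  001101010010→0 (0)
 87  011010100100→0 (1)
 88  110101001001→1 (0)
 89  101010010010→1 (0)
 90  010100100100→0 (0)
 91  101001001000→1 (1)
 92  010010010001→0 (0)
 93  100100100010→1 (0)
 94  001001000100→0 (0)
 95  010010001000→0 (0)
 96  100100010000→1 (1)
 97  001000100001→0 (1)
 98  010001000011→0 (1)
 99  100010000111→1 (0)
100  000100001110→0 (0)
101  001000011100→0 (0)
102  010000111000→0 (0)
103  100001110000→1 (0)
104  000011100000→0 (0)
105  000111000000→0 (1)
106  001110000001→0 (1)
107  011100000011→0 (1)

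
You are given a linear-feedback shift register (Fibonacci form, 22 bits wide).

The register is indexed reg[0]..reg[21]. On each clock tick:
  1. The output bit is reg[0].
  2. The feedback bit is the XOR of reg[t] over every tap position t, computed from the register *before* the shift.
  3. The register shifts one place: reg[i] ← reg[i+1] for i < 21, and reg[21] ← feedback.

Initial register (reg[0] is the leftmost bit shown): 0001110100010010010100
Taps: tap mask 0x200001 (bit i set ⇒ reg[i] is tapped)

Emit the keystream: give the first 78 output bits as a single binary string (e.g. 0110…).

000111010001001001010000010110000111000110000001101111101000010000000100101011

tick  register→output (feedback)
  0  0001110100010010010100→0 (0)
  1  0011101000100100101000→0 (0)
  2  0111010001001001010000→0 (0)
  3  1110100010010010100000→1 (1)
  4  1101000100100101000001→1 (0)
  5  1010001001001010000010→1 (1)
  6  0100010010010100000101→0 (1)
  7  1000100100101000001011→1 (0)
  8  0001001001010000010110→0 (0)
  9  0010010010100000101100→0 (0)
 10  0100100101000001011000→0 (0)
 11  1001001010000010110000→1 (1)
 12  0010010100000101100001→0 (1)
 13  0100101000001011000011→0 (1)
 14  1001010000010110000111→1 (0)
 15  0010100000101100001110→0 (0)
 16  0101000001011000011100→0 (0)
 17  1010000010110000111000→1 (1)
 18  0100000101100001110001→0 (1)
 19  1000001011000011100011→1 (0)
 20  0000010110000111000110→0 (0)
 21  0000101100001110001100→0 (0)
 22  0001011000011100011000→0 (0)
 23  0010110000111000110000→0 (0)
 24  0101100001110001100000→0 (0)
 25  1011000011100011000000→1 (1)
 26  0110000111000110000001→0 (1)
 27  1100001110001100000011→1 (0)
 28  1000011100011000000110→1 (1)
 29  0000111000110000001101→0 (1)
 30  0001110001100000011011→0 (1)
 31  0011100011000000110111→0 (1)
 32  0111000110000001101111→0 (1)
 33  1110001100000011011111→1 (0)
 34  1100011000000110111110→1 (1)
 35  1000110000001101111101→1 (0)
 36  0001100000011011111010→0 (0)
 37  0011000000110111110100→0 (0)
 38  0110000001101111101000→0 (0)
 39  1100000011011111010000→1 (1)
 40  1000000110111110100001→1 (0)
 41  0000001101111101000010→0 (0)
 42  0000011011111010000100→0 (0)
 43  0000110111110100001000→0 (0)
 44  0001101111101000010000→0 (0)
 45  0011011111010000100000→0 (0)
 46  0110111110100001000000→0 (0)
 47  1101111101000010000000→1 (1)
 48  1011111010000100000001→1 (0)
 49  0111110100001000000010→0 (0)
 50  1111101000010000000100→1 (1)
 51  1111010000100000001001→1 (0)
 52  1110100001000000010010→1 (1)
 53  1101000010000000100101→1 (0)
 54  1010000100000001001010→1 (1)
 55  0100001000000010010101→0 (1)
 56  1000010000000100101011→1 (0)
 57  0000100000001001010110→0 (0)
 58  0001000000010010101100→0 (0)
 59  0010000000100101011000→0 (0)
 60  0100000001001010110000→0 (0)
 61  1000000010010101100000→1 (1)
 62  0000000100101011000001→0 (1)
 63  0000001001010110000011→0 (1)
 64  0000010010101100000111→0 (1)
 65  0000100101011000001111→0 (1)
 66  0001001010110000011111→0 (1)
 67  0010010101100000111111→0 (1)
 68  0100101011000001111111→0 (1)
 69  1001010110000011111111→1 (0)
 70  0010101100000111111110→0 (0)
 71  0101011000001111111100→0 (0)
 72  1010110000011111111000→1 (1)
 73  0101100000111111110001→0 (1)
 74  1011000001111111100011→1 (0)
 75  0110000011111111000110→0 (0)
 76  1100000111111110001100→1 (1)
 77  1000001111111100011001→1 (0)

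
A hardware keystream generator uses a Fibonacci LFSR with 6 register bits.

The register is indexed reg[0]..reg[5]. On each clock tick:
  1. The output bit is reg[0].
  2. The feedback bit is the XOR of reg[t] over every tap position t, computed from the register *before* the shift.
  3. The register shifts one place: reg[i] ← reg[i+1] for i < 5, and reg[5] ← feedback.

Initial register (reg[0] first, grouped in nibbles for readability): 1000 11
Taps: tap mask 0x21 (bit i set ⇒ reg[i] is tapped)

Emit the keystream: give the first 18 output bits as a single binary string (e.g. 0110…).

tick  register→output (feedback)
  0  100011→1 (0)
  1  000110→0 (0)
  2  001100→0 (0)
  3  011000→0 (0)
  4  110000→1 (1)
  5  100001→1 (0)
  6  000010→0 (0)
  7  000100→0 (0)
  8  001000→0 (0)
  9  010000→0 (0)
 10  100000→1 (1)
 11  000001→0 (1)
 12  000011→0 (1)
 13  000111→0 (1)
 14  001111→0 (1)
 15  011111→0 (1)
 16  111111→1 (0)
 17  111110→1 (1)

100011000010000011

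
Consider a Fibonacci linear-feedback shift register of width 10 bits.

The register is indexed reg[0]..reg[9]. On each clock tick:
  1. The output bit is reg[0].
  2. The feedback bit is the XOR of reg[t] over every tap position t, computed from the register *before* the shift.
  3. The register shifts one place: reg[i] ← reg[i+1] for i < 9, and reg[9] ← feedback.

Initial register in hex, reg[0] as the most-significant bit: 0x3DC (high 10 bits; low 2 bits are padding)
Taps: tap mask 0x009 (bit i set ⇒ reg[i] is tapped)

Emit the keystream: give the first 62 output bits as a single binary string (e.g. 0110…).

tick  register→output (feedback)
  0  0011110111→0 (1)
  1  0111101111→0 (1)
  2  1111011111→1 (0)
  3  1110111110→1 (1)
  4  1101111101→1 (0)
  5  1011111010→1 (0)
  6  0111110100→0 (1)
  7  1111101001→1 (0)
  8  1111010010→1 (0)
  9  1110100100→1 (1)
 10  1101001001→1 (0)
 11  1010010010→1 (1)
 12  0100100101→0 (0)
 13  1001001010→1 (0)
 14  0010010100→0 (0)
 15  0100101000→0 (0)
 16  1001010000→1 (0)
 17  0010100000→0 (0)
 18  0101000000→0 (1)
 19  1010000001→1 (1)
 20  0100000011→0 (0)
 21  1000000110→1 (1)
 22  0000001101→0 (0)
 23  0000011010→0 (0)
 24  0000110100→0 (0)
 25  0001101000→0 (1)
 26  0011010001→0 (1)
 27  0110100011→0 (0)
 28  1101000110→1 (0)
 29  1010001100→1 (1)
 30  0100011001→0 (0)
 31  1000110010→1 (1)
 32  0001100101→0 (1)
 33  0011001011→0 (1)
 34  0110010111→0 (0)
 35  1100101110→1 (1)
 36  1001011101→1 (0)
 37  0010111010→0 (0)
 38  0101110100→0 (1)
 39  1011101001→1 (0)
 40  0111010010→0 (1)
 41  1110100101→1 (1)
 42  1101001011→1 (0)
 43  1010010110→1 (1)
 44  0100101101→0 (0)
 45  1001011010→1 (0)
 46  0010110100→0 (0)
 47  0101101000→0 (1)
 48  1011010001→1 (0)
 49  0110100010→0 (0)
 50  1101000100→1 (0)
 51  1010001000→1 (1)
 52  0100010001→0 (0)
 53  1000100010→1 (1)
 54  0001000101→0 (1)
 55  0010001011→0 (0)
 56  0100010110→0 (0)
 57  1000101100→1 (1)
 58  0001011001→0 (1)
 59  0010110011→0 (0)
 60  0101100110→0 (1)
 61  1011001101→1 (0)

00111101111101001001010000001101000110010111010010110100010001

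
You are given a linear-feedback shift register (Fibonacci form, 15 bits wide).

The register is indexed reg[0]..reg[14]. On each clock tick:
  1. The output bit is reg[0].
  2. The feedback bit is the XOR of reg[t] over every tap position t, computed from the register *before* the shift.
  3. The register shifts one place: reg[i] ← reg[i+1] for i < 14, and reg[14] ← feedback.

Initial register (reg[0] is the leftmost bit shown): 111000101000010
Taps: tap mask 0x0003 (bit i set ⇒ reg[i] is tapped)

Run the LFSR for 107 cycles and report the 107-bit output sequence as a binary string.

k : reg_k → out_k, fb_k
0: 111000101000010 → 1, fb=0
1: 110001010000100 → 1, fb=0
2: 100010100001000 → 1, fb=1
3: 000101000010001 → 0, fb=0
4: 001010000100010 → 0, fb=0
5: 010100001000100 → 0, fb=1
6: 101000010001001 → 1, fb=1
7: 010000100010011 → 0, fb=1
8: 100001000100111 → 1, fb=1
9: 000010001001111 → 0, fb=0
10: 000100010011110 → 0, fb=0
11: 001000100111100 → 0, fb=0
12: 010001001111000 → 0, fb=1
13: 100010011110001 → 1, fb=1
14: 000100111100011 → 0, fb=0
15: 001001111000110 → 0, fb=0
16: 010011110001100 → 0, fb=1
17: 100111100011001 → 1, fb=1
18: 001111000110011 → 0, fb=0
19: 011110001100110 → 0, fb=1
20: 111100011001101 → 1, fb=0
21: 111000110011010 → 1, fb=0
22: 110001100110100 → 1, fb=0
23: 100011001101000 → 1, fb=1
24: 000110011010001 → 0, fb=0
25: 001100110100010 → 0, fb=0
26: 011001101000100 → 0, fb=1
27: 110011010001001 → 1, fb=0
28: 100110100010010 → 1, fb=1
29: 001101000100101 → 0, fb=0
30: 011010001001010 → 0, fb=1
31: 110100010010101 → 1, fb=0
32: 101000100101010 → 1, fb=1
33: 010001001010101 → 0, fb=1
34: 100010010101011 → 1, fb=1
35: 000100101010111 → 0, fb=0
36: 001001010101110 → 0, fb=0
37: 010010101011100 → 0, fb=1
38: 100101010111001 → 1, fb=1
39: 001010101110011 → 0, fb=0
40: 010101011100110 → 0, fb=1
41: 101010111001101 → 1, fb=1
42: 010101110011011 → 0, fb=1
43: 101011100110111 → 1, fb=1
44: 010111001101111 → 0, fb=1
45: 101110011011111 → 1, fb=1
46: 011100110111111 → 0, fb=1
47: 111001101111111 → 1, fb=0
48: 110011011111110 → 1, fb=0
49: 100110111111100 → 1, fb=1
50: 001101111111001 → 0, fb=0
51: 011011111110010 → 0, fb=1
52: 110111111100101 → 1, fb=0
53: 101111111001010 → 1, fb=1
54: 011111110010101 → 0, fb=1
55: 111111100101011 → 1, fb=0
56: 111111001010110 → 1, fb=0
57: 111110010101100 → 1, fb=0
58: 111100101011000 → 1, fb=0
59: 111001010110000 → 1, fb=0
60: 110010101100000 → 1, fb=0
61: 100101011000000 → 1, fb=1
62: 001010110000001 → 0, fb=0
63: 010101100000010 → 0, fb=1
64: 101011000000101 → 1, fb=1
65: 010110000001011 → 0, fb=1
66: 101100000010111 → 1, fb=1
67: 011000000101111 → 0, fb=1
68: 110000001011111 → 1, fb=0
69: 100000010111110 → 1, fb=1
70: 000000101111101 → 0, fb=0
71: 000001011111010 → 0, fb=0
72: 000010111110100 → 0, fb=0
73: 000101111101000 → 0, fb=0
74: 001011111010000 → 0, fb=0
75: 010111110100000 → 0, fb=1
76: 101111101000001 → 1, fb=1
77: 011111010000011 → 0, fb=1
78: 111110100000111 → 1, fb=0
79: 111101000001110 → 1, fb=0
80: 111010000011100 → 1, fb=0
81: 110100000111000 → 1, fb=0
82: 101000001110000 → 1, fb=1
83: 010000011100001 → 0, fb=1
84: 100000111000011 → 1, fb=1
85: 000001110000111 → 0, fb=0
86: 000011100001110 → 0, fb=0
87: 000111000011100 → 0, fb=0
88: 001110000111000 → 0, fb=0
89: 011100001110000 → 0, fb=1
90: 111000011100001 → 1, fb=0
91: 110000111000010 → 1, fb=0
92: 100001110000100 → 1, fb=1
93: 000011100001001 → 0, fb=0
94: 000111000010010 → 0, fb=0
95: 001110000100100 → 0, fb=0
96: 011100001001000 → 0, fb=1
97: 111000010010001 → 1, fb=0
98: 110000100100010 → 1, fb=0
99: 100001001000100 → 1, fb=1
100: 000010010001001 → 0, fb=0
101: 000100100010010 → 0, fb=0
102: 001001000100100 → 0, fb=0
103: 010010001001000 → 0, fb=1
104: 100100010010001 → 1, fb=1
105: 001000100100011 → 0, fb=0
106: 010001001000110 → 0, fb=1

11100010100001000100111100011001101000100101010111001101111111001010110000001011111010000011100001110000100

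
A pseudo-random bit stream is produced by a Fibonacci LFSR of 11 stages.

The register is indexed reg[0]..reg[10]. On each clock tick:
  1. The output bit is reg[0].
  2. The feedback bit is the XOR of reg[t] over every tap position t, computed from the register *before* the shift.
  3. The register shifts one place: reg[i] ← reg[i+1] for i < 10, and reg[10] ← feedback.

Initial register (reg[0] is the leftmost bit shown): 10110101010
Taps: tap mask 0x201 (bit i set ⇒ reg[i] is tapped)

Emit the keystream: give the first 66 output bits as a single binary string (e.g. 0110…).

101101010100011101110101100011011100000111001010100111101110100110

tick  register→output (feedback)
  0  10110101010→1 (0)
  1  01101010100→0 (0)
  2  11010101000→1 (1)
  3  10101010001→1 (1)
  4  01010100011→0 (1)
  5  10101000111→1 (0)
  6  01010001110→0 (1)
  7  10100011101→1 (1)
  8  01000111011→0 (1)
  9  10001110111→1 (0)
 10  00011101110→0 (1)
 11  00111011101→0 (0)
 12  01110111010→0 (1)
 13  11101110101→1 (1)
 14  11011101011→1 (0)
 15  10111010110→1 (0)
 16  01110101100→0 (0)
 17  11101011000→1 (1)
 18  11010110001→1 (1)
 19  10101100011→1 (0)
 20  01011000110→0 (1)
 21  10110001101→1 (1)
 22  01100011011→0 (1)
 23  11000110111→1 (0)
 24  10001101110→1 (0)
 25  00011011100→0 (0)
 26  00110111000→0 (0)
 27  01101110000→0 (0)
 28  11011100000→1 (1)
 29  10111000001→1 (1)
 30  01110000011→0 (1)
 31  11100000111→1 (0)
 32  11000001110→1 (0)
 33  10000011100→1 (1)
 34  00000111001→0 (0)
 35  00001110010→0 (1)
 36  00011100101→0 (0)
 37  00111001010→0 (1)
 38  01110010101→0 (0)
 39  11100101010→1 (0)
 40  11001010100→1 (1)
 41  10010101001→1 (1)
 42  00101010011→0 (1)
 43  01010100111→0 (1)
 44  10101001111→1 (0)
 45  01010011110→0 (1)
 46  10100111101→1 (1)
 47  01001111011→0 (1)
 48  10011110111→1 (0)
 49  00111101110→0 (1)
 50  01111011101→0 (0)
 51  11110111010→1 (0)
 52  11101110100→1 (1)
 53  11011101001→1 (1)
 54  10111010011→1 (0)
 55  01110100110→0 (1)
 56  11101001101→1 (1)
 57  11010011011→1 (0)
 58  10100110110→1 (0)
 59  01001101100→0 (0)
 60  10011011000→1 (1)
 61  00110110001→0 (0)
 62  01101100010→0 (1)
 63  11011000101→1 (1)
 64  10110001011→1 (0)
 65  01100010110→0 (1)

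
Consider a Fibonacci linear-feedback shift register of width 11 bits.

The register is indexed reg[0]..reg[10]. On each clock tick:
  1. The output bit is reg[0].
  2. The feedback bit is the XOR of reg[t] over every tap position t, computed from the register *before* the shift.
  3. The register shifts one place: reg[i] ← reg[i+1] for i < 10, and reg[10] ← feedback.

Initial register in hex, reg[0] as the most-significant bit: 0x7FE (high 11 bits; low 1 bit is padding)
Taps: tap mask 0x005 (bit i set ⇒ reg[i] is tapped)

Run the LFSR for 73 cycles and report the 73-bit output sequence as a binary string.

0111111111110000000001100000001111000001100110001111111101100000010111000

step | reg (before) | out | fb
   0 | 01111111111 | 0 | 1
   1 | 11111111111 | 1 | 0
   2 | 11111111110 | 1 | 0
   3 | 11111111100 | 1 | 0
   4 | 11111111000 | 1 | 0
   5 | 11111110000 | 1 | 0
   6 | 11111100000 | 1 | 0
   7 | 11111000000 | 1 | 0
   8 | 11110000000 | 1 | 0
   9 | 11100000000 | 1 | 0
  10 | 11000000000 | 1 | 1
  11 | 10000000001 | 1 | 1
  12 | 00000000011 | 0 | 0
  13 | 00000000110 | 0 | 0
  14 | 00000001100 | 0 | 0
  15 | 00000011000 | 0 | 0
  16 | 00000110000 | 0 | 0
  17 | 00001100000 | 0 | 0
  18 | 00011000000 | 0 | 0
  19 | 00110000000 | 0 | 1
  20 | 01100000001 | 0 | 1
  21 | 11000000011 | 1 | 1
  22 | 10000000111 | 1 | 1
  23 | 00000001111 | 0 | 0
  24 | 00000011110 | 0 | 0
  25 | 00000111100 | 0 | 0
  26 | 00001111000 | 0 | 0
  27 | 00011110000 | 0 | 0
  28 | 00111100000 | 0 | 1
  29 | 01111000001 | 0 | 1
  30 | 11110000011 | 1 | 0
  31 | 11100000110 | 1 | 0
  32 | 11000001100 | 1 | 1
  33 | 10000011001 | 1 | 1
  34 | 00000110011 | 0 | 0
  35 | 00001100110 | 0 | 0
  36 | 00011001100 | 0 | 0
  37 | 00110011000 | 0 | 1
  38 | 01100110001 | 0 | 1
  39 | 11001100011 | 1 | 1
  40 | 10011000111 | 1 | 1
  41 | 00110001111 | 0 | 1
  42 | 01100011111 | 0 | 1
  43 | 11000111111 | 1 | 1
  44 | 10001111111 | 1 | 1
  45 | 00011111111 | 0 | 0
  46 | 00111111110 | 0 | 1
  47 | 01111111101 | 0 | 1
  48 | 11111111011 | 1 | 0
  49 | 11111110110 | 1 | 0
  50 | 11111101100 | 1 | 0
  51 | 11111011000 | 1 | 0
  52 | 11110110000 | 1 | 0
  53 | 11101100000 | 1 | 0
  54 | 11011000000 | 1 | 1
  55 | 10110000001 | 1 | 0
  56 | 01100000010 | 0 | 1
  57 | 11000000101 | 1 | 1
  58 | 10000001011 | 1 | 1
  59 | 00000010111 | 0 | 0
  60 | 00000101110 | 0 | 0
  61 | 00001011100 | 0 | 0
  62 | 00010111000 | 0 | 0
  63 | 00101110000 | 0 | 1
  64 | 01011100001 | 0 | 0
  65 | 10111000010 | 1 | 0
  66 | 01110000100 | 0 | 1
  67 | 11100001001 | 1 | 0
  68 | 11000010010 | 1 | 1
  69 | 10000100101 | 1 | 1
  70 | 00001001011 | 0 | 0
  71 | 00010010110 | 0 | 0
  72 | 00100101100 | 0 | 1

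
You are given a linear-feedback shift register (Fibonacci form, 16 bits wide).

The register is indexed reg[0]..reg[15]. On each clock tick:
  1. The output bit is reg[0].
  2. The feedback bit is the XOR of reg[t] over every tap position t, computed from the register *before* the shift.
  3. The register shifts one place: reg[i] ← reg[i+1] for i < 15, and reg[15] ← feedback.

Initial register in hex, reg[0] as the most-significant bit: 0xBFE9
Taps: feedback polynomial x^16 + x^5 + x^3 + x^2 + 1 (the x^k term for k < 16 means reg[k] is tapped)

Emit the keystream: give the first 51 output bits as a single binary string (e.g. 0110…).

101111111110100101000010001011100001111000100101010

k : reg_k → out_k, fb_k
0: 1011111111101001 → 1, fb=0
1: 0111111111010010 → 0, fb=1
2: 1111111110100101 → 1, fb=0
3: 1111111101001010 → 1, fb=0
4: 1111111010010100 → 1, fb=0
5: 1111110100101000 → 1, fb=0
6: 1111101001010000 → 1, fb=1
7: 1111010010100001 → 1, fb=0
8: 1110100101000010 → 1, fb=0
9: 1101001010000100 → 1, fb=0
10: 1010010100001000 → 1, fb=1
11: 0100101000010001 → 0, fb=0
12: 1001010000100010 → 1, fb=1
13: 0010100001000101 → 0, fb=1
14: 0101000010001011 → 0, fb=1
15: 1010000100010111 → 1, fb=0
16: 0100001000101110 → 0, fb=0
17: 1000010001011100 → 1, fb=0
18: 0000100010111000 → 0, fb=0
19: 0001000101110000 → 0, fb=1
20: 0010001011100001 → 0, fb=1
21: 0100010111000011 → 0, fb=1
22: 1000101110000111 → 1, fb=1
23: 0001011100001111 → 0, fb=0
24: 0010111000011110 → 0, fb=0
25: 0101110000111100 → 0, fb=0
26: 1011100001111000 → 1, fb=1
27: 0111000011110001 → 0, fb=0
28: 1110000111100010 → 1, fb=0
29: 1100001111000100 → 1, fb=1
30: 1000011110001001 → 1, fb=0
31: 0000111100010010 → 0, fb=1
32: 0001111000100101 → 0, fb=0
33: 0011110001001010 → 0, fb=1
34: 0111100010010101 → 0, fb=0
35: 1111000100101010 → 1, fb=1
36: 1110001001010101 → 1, fb=0
37: 1100010010101010 → 1, fb=0
38: 1000100101010100 → 1, fb=1
39: 0001001010101001 → 0, fb=1
40: 0010010101010011 → 0, fb=0
41: 0100101010100110 → 0, fb=0
42: 1001010101001100 → 1, fb=1
43: 0010101010011001 → 0, fb=1
44: 0101010100110011 → 0, fb=0
45: 1010101001100110 → 1, fb=0
46: 0101010011001100 → 0, fb=0
47: 1010100110011000 → 1, fb=0
48: 0101001100110000 → 0, fb=1
49: 1010011001100001 → 1, fb=1
50: 0100110011000011 → 0, fb=1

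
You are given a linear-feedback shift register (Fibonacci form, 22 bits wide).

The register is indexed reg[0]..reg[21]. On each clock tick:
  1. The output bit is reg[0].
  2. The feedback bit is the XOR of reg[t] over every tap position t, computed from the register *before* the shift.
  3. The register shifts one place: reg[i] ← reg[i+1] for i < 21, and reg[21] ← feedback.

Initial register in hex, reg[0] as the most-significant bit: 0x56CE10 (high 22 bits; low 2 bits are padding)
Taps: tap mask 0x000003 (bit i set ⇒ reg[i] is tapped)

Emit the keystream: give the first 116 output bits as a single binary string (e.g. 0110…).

01010110110011100001001111101101010010001101000011011111011001011100010110000110101110010011101000101111001011010011

step | reg (before) | out | fb
   0 | 0101011011001110000100 | 0 | 1
   1 | 1010110110011100001001 | 1 | 1
   2 | 0101101100111000010011 | 0 | 1
   3 | 1011011001110000100111 | 1 | 1
   4 | 0110110011100001001111 | 0 | 1
   5 | 1101100111000010011111 | 1 | 0
   6 | 1011001110000100111110 | 1 | 1
   7 | 0110011100001001111101 | 0 | 1
   8 | 1100111000010011111011 | 1 | 0
   9 | 1001110000100111110110 | 1 | 1
  10 | 0011100001001111101101 | 0 | 0
  11 | 0111000010011111011010 | 0 | 1
  12 | 1110000100111110110101 | 1 | 0
  13 | 1100001001111101101010 | 1 | 0
  14 | 1000010011111011010100 | 1 | 1
  15 | 0000100111110110101001 | 0 | 0
  16 | 0001001111101101010010 | 0 | 0
  17 | 0010011111011010100100 | 0 | 0
  18 | 0100111110110101001000 | 0 | 1
  19 | 1001111101101010010001 | 1 | 1
  20 | 0011111011010100100011 | 0 | 0
  21 | 0111110110101001000110 | 0 | 1
  22 | 1111101101010010001101 | 1 | 0
  23 | 1111011010100100011010 | 1 | 0
  24 | 1110110101001000110100 | 1 | 0
  25 | 1101101010010001101000 | 1 | 0
  26 | 1011010100100011010000 | 1 | 1
  27 | 0110101001000110100001 | 0 | 1
  28 | 1101010010001101000011 | 1 | 0
  29 | 1010100100011010000110 | 1 | 1
  30 | 0101001000110100001101 | 0 | 1
  31 | 1010010001101000011011 | 1 | 1
  32 | 0100100011010000110111 | 0 | 1
  33 | 1001000110100001101111 | 1 | 1
  34 | 0010001101000011011111 | 0 | 0
  35 | 0100011010000110111110 | 0 | 1
  36 | 1000110100001101111101 | 1 | 1
  37 | 0001101000011011111011 | 0 | 0
  38 | 0011010000110111110110 | 0 | 0
  39 | 0110100001101111101100 | 0 | 1
  40 | 1101000011011111011001 | 1 | 0
  41 | 1010000110111110110010 | 1 | 1
  42 | 0100001101111101100101 | 0 | 1
  43 | 1000011011111011001011 | 1 | 1
  44 | 0000110111110110010111 | 0 | 0
  45 | 0001101111101100101110 | 0 | 0
  46 | 0011011111011001011100 | 0 | 0
  47 | 0110111110110010111000 | 0 | 1
  48 | 1101111101100101110001 | 1 | 0
  49 | 1011111011001011100010 | 1 | 1
  50 | 0111110110010111000101 | 0 | 1
  51 | 1111101100101110001011 | 1 | 0
  52 | 1111011001011100010110 | 1 | 0
  53 | 1110110010111000101100 | 1 | 0
  54 | 1101100101110001011000 | 1 | 0
  55 | 1011001011100010110000 | 1 | 1
  56 | 0110010111000101100001 | 0 | 1
  57 | 1100101110001011000011 | 1 | 0
  58 | 1001011100010110000110 | 1 | 1
  59 | 0010111000101100001101 | 0 | 0
  60 | 0101110001011000011010 | 0 | 1
  61 | 1011100010110000110101 | 1 | 1
  62 | 0111000101100001101011 | 0 | 1
  63 | 1110001011000011010111 | 1 | 0
  64 | 1100010110000110101110 | 1 | 0
  65 | 1000101100001101011100 | 1 | 1
  66 | 0001011000011010111001 | 0 | 0
  67 | 0010110000110101110010 | 0 | 0
  68 | 0101100001101011100100 | 0 | 1
  69 | 1011000011010111001001 | 1 | 1
  70 | 0110000110101110010011 | 0 | 1
  71 | 1100001101011100100111 | 1 | 0
  72 | 1000011010111001001110 | 1 | 1
  73 | 0000110101110010011101 | 0 | 0
  74 | 0001101011100100111010 | 0 | 0
  75 | 0011010111001001110100 | 0 | 0
  76 | 0110101110010011101000 | 0 | 1
  77 | 1101011100100111010001 | 1 | 0
  78 | 1010111001001110100010 | 1 | 1
  79 | 0101110010011101000101 | 0 | 1
  80 | 1011100100111010001011 | 1 | 1
  81 | 0111001001110100010111 | 0 | 1
  82 | 1110010011101000101111 | 1 | 0
  83 | 1100100111010001011110 | 1 | 0
  84 | 1001001110100010111100 | 1 | 1
  85 | 0010011101000101111001 | 0 | 0
  86 | 0100111010001011110010 | 0 | 1
  87 | 1001110100010111100101 | 1 | 1
  88 | 0011101000101111001011 | 0 | 0
  89 | 0111010001011110010110 | 0 | 1
  90 | 1110100010111100101101 | 1 | 0
  91 | 1101000101111001011010 | 1 | 0
  92 | 1010001011110010110100 | 1 | 1
  93 | 0100010111100101101001 | 0 | 1
  94 | 1000101111001011010011 | 1 | 1
  95 | 0001011110010110100111 | 0 | 0
  96 | 0010111100101101001110 | 0 | 0
  97 | 0101111001011010011100 | 0 | 1
  98 | 1011110010110100111001 | 1 | 1
  99 | 0111100101101001110011 | 0 | 1
 100 | 1111001011010011100111 | 1 | 0
 101 | 1110010110100111001110 | 1 | 0
 102 | 1100101101001110011100 | 1 | 0
 103 | 1001011010011100111000 | 1 | 1
 104 | 0010110100111001110001 | 0 | 0
 105 | 0101101001110011100010 | 0 | 1
 106 | 1011010011100111000101 | 1 | 1
 107 | 0110100111001110001011 | 0 | 1
 108 | 1101001110011100010111 | 1 | 0
 109 | 1010011100111000101110 | 1 | 1
 110 | 0100111001110001011101 | 0 | 1
 111 | 1001110011100010111011 | 1 | 1
 112 | 0011100111000101110111 | 0 | 0
 113 | 0111001110001011101110 | 0 | 1
 114 | 1110011100010111011101 | 1 | 0
 115 | 1100111000101110111010 | 1 | 0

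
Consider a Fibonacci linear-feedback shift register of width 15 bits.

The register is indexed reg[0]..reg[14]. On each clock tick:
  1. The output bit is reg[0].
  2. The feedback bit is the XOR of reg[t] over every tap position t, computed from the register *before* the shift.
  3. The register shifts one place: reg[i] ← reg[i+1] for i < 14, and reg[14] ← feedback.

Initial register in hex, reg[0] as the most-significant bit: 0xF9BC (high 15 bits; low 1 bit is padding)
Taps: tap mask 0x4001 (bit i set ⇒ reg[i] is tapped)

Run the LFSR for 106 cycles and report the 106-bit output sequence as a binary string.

1111100110111101010111011010110011010010011011101100011101101001000010110110001111100100100001010111000111

tick  register→output (feedback)
  0  111110011011110→1 (1)
  1  111100110111101→1 (0)
  2  111001101111010→1 (1)
  3  110011011110101→1 (0)
  4  100110111101010→1 (1)
  5  001101111010101→0 (1)
  6  011011110101011→0 (1)
  7  110111101010111→1 (0)
  8  101111010101110→1 (1)
  9  011110101011101→0 (1)
 10  111101010111011→1 (0)
 11  111010101110110→1 (1)
 12  110101011101101→1 (0)
 13  101010111011010→1 (1)
 14  010101110110101→0 (1)
 15  101011101101011→1 (0)
 16  010111011010110→0 (0)
 17  101110110101100→1 (1)
 18  011101101011001→0 (1)
 19  111011010110011→1 (0)
 20  110110101100110→1 (1)
 21  101101011001101→1 (0)
 22  011010110011010→0 (0)
 23  110101100110100→1 (1)
 24  101011001101001→1 (0)
 25  010110011010010→0 (0)
 26  101100110100100→1 (1)
 27  011001101001001→0 (1)
 28  110011010010011→1 (0)
 29  100110100100110→1 (1)
 30  001101001001101→0 (1)
 31  011010010011011→0 (1)
 32  110100100110111→1 (0)
 33  101001001101110→1 (1)
 34  010010011011101→0 (1)
 35  100100110111011→1 (0)
 36  001001101110110→0 (0)
 37  010011011101100→0 (0)
 38  100110111011000→1 (1)
 39  001101110110001→0 (1)
 40  011011101100011→0 (1)
 41  110111011000111→1 (0)
 42  101110110001110→1 (1)
 43  011101100011101→0 (1)
 44  111011000111011→1 (0)
 45  110110001110110→1 (1)
 46  101100011101101→1 (0)
 47  011000111011010→0 (0)
 48  110001110110100→1 (1)
 49  100011101101001→1 (0)
 50  000111011010010→0 (0)
 51  001110110100100→0 (0)
 52  011101101001000→0 (0)
 53  111011010010000→1 (1)
 54  110110100100001→1 (0)
 55  101101001000010→1 (1)
 56  011010010000101→0 (1)
 57  110100100001011→1 (0)
 58  101001000010110→1 (1)
 59  010010000101101→0 (1)
 60  100100001011011→1 (0)
 61  001000010110110→0 (0)
 62  010000101101100→0 (0)
 63  100001011011000→1 (1)
 64  000010110110001→0 (1)
 65  000101101100011→0 (1)
 66  001011011000111→0 (1)
 67  010110110001111→0 (1)
 68  101101100011111→1 (0)
 69  011011000111110→0 (0)
 70  110110001111100→1 (1)
 71  101100011111001→1 (0)
 72  011000111110010→0 (0)
 73  110001111100100→1 (1)
 74  100011111001001→1 (0)
 75  000111110010010→0 (0)
 76  001111100100100→0 (0)
 77  011111001001000→0 (0)
 78  111110010010000→1 (1)
 79  111100100100001→1 (0)
 80  111001001000010→1 (1)
 81  110010010000101→1 (0)
 82  100100100001010→1 (1)
 83  001001000010101→0 (1)
 84  010010000101011→0 (1)
 85  100100001010111→1 (0)
 86  001000010101110→0 (0)
 87  010000101011100→0 (0)
 88  100001010111000→1 (1)
 89  000010101110001→0 (1)
 90  000101011100011→0 (1)
 91  001010111000111→0 (1)
 92  010101110001111→0 (1)
 93  101011100011111→1 (0)
 94  010111000111110→0 (0)
 95  101110001111100→1 (1)
 96  011100011111001→0 (1)
 97  111000111110011→1 (0)
 98  110001111100110→1 (1)
 99  100011111001101→1 (0)
100  000111110011010→0 (0)
101  001111100110100→0 (0)
102  011111001101000→0 (0)
103  111110011010000→1 (1)
104  111100110100001→1 (0)
105  111001101000010→1 (1)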